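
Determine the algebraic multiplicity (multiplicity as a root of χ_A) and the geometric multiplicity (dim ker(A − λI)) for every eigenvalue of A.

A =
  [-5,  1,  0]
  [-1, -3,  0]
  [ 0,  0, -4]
λ = -4: alg = 3, geom = 2

Step 1 — factor the characteristic polynomial to read off the algebraic multiplicities:
  χ_A(x) = (x + 4)^3

Step 2 — compute geometric multiplicities via the rank-nullity identity g(λ) = n − rank(A − λI):
  rank(A − (-4)·I) = 1, so dim ker(A − (-4)·I) = n − 1 = 2

Summary:
  λ = -4: algebraic multiplicity = 3, geometric multiplicity = 2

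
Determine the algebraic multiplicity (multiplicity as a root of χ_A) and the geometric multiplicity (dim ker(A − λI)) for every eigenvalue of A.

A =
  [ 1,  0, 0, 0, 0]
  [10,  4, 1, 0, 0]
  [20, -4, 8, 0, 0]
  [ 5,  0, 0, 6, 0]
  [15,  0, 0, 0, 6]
λ = 1: alg = 1, geom = 1; λ = 6: alg = 4, geom = 3

Step 1 — factor the characteristic polynomial to read off the algebraic multiplicities:
  χ_A(x) = (x - 6)^4*(x - 1)

Step 2 — compute geometric multiplicities via the rank-nullity identity g(λ) = n − rank(A − λI):
  rank(A − (1)·I) = 4, so dim ker(A − (1)·I) = n − 4 = 1
  rank(A − (6)·I) = 2, so dim ker(A − (6)·I) = n − 2 = 3

Summary:
  λ = 1: algebraic multiplicity = 1, geometric multiplicity = 1
  λ = 6: algebraic multiplicity = 4, geometric multiplicity = 3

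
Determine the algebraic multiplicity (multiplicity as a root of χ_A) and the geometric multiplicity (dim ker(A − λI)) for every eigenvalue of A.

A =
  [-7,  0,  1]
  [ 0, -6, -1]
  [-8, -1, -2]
λ = -5: alg = 3, geom = 1

Step 1 — factor the characteristic polynomial to read off the algebraic multiplicities:
  χ_A(x) = (x + 5)^3

Step 2 — compute geometric multiplicities via the rank-nullity identity g(λ) = n − rank(A − λI):
  rank(A − (-5)·I) = 2, so dim ker(A − (-5)·I) = n − 2 = 1

Summary:
  λ = -5: algebraic multiplicity = 3, geometric multiplicity = 1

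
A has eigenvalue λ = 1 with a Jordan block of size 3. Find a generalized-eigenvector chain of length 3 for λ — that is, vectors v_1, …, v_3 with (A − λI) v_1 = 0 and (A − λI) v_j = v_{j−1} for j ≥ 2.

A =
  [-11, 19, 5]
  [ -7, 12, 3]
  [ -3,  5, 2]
A Jordan chain for λ = 1 of length 3:
v_1 = (-4, -2, -2)ᵀ
v_2 = (-12, -7, -3)ᵀ
v_3 = (1, 0, 0)ᵀ

Let N = A − (1)·I. We want v_3 with N^3 v_3 = 0 but N^2 v_3 ≠ 0; then v_{j-1} := N · v_j for j = 3, …, 2.

Pick v_3 = (1, 0, 0)ᵀ.
Then v_2 = N · v_3 = (-12, -7, -3)ᵀ.
Then v_1 = N · v_2 = (-4, -2, -2)ᵀ.

Sanity check: (A − (1)·I) v_1 = (0, 0, 0)ᵀ = 0. ✓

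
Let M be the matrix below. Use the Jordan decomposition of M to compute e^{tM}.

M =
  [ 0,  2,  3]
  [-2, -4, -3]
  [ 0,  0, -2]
e^{tM} =
  [2*t*exp(-2*t) + exp(-2*t), 2*t*exp(-2*t), 3*t*exp(-2*t)]
  [-2*t*exp(-2*t), -2*t*exp(-2*t) + exp(-2*t), -3*t*exp(-2*t)]
  [0, 0, exp(-2*t)]

Strategy: write M = P · J · P⁻¹ where J is a Jordan canonical form, so e^{tM} = P · e^{tJ} · P⁻¹, and e^{tJ} can be computed block-by-block.

M has Jordan form
J =
  [-2,  1,  0]
  [ 0, -2,  0]
  [ 0,  0, -2]
(up to reordering of blocks).

Per-block formulas:
  For a 2×2 Jordan block J_2(-2): exp(t · J_2(-2)) = e^(-2t)·(I + t·N), where N is the 2×2 nilpotent shift.
  For a 1×1 block at λ = -2: exp(t · [-2]) = [e^(-2t)].

After assembling e^{tJ} and conjugating by P, we get:

e^{tM} =
  [2*t*exp(-2*t) + exp(-2*t), 2*t*exp(-2*t), 3*t*exp(-2*t)]
  [-2*t*exp(-2*t), -2*t*exp(-2*t) + exp(-2*t), -3*t*exp(-2*t)]
  [0, 0, exp(-2*t)]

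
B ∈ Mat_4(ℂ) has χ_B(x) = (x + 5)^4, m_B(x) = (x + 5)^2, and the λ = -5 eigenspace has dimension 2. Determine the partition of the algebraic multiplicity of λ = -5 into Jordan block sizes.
Block sizes for λ = -5: [2, 2]

Step 1 — from the characteristic polynomial, algebraic multiplicity of λ = -5 is 4. From dim ker(B − (-5)·I) = 2, there are exactly 2 Jordan blocks for λ = -5.
Step 2 — from the minimal polynomial, the factor (x + 5)^2 tells us the largest block for λ = -5 has size 2.
Step 3 — with total size 4, 2 blocks, and largest block 2, the block sizes (in nonincreasing order) are [2, 2].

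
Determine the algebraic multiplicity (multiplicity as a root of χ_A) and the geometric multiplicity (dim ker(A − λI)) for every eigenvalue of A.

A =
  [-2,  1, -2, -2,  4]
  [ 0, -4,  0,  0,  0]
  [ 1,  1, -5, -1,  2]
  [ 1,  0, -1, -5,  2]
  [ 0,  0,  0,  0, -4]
λ = -4: alg = 5, geom = 3

Step 1 — factor the characteristic polynomial to read off the algebraic multiplicities:
  χ_A(x) = (x + 4)^5

Step 2 — compute geometric multiplicities via the rank-nullity identity g(λ) = n − rank(A − λI):
  rank(A − (-4)·I) = 2, so dim ker(A − (-4)·I) = n − 2 = 3

Summary:
  λ = -4: algebraic multiplicity = 5, geometric multiplicity = 3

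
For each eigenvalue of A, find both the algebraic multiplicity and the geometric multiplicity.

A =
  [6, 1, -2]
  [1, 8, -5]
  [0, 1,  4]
λ = 6: alg = 3, geom = 1

Step 1 — factor the characteristic polynomial to read off the algebraic multiplicities:
  χ_A(x) = (x - 6)^3

Step 2 — compute geometric multiplicities via the rank-nullity identity g(λ) = n − rank(A − λI):
  rank(A − (6)·I) = 2, so dim ker(A − (6)·I) = n − 2 = 1

Summary:
  λ = 6: algebraic multiplicity = 3, geometric multiplicity = 1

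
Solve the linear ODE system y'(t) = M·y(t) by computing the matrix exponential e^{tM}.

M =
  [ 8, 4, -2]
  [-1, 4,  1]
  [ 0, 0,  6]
e^{tM} =
  [2*t*exp(6*t) + exp(6*t), 4*t*exp(6*t), -2*t*exp(6*t)]
  [-t*exp(6*t), -2*t*exp(6*t) + exp(6*t), t*exp(6*t)]
  [0, 0, exp(6*t)]

Strategy: write M = P · J · P⁻¹ where J is a Jordan canonical form, so e^{tM} = P · e^{tJ} · P⁻¹, and e^{tJ} can be computed block-by-block.

M has Jordan form
J =
  [6, 1, 0]
  [0, 6, 0]
  [0, 0, 6]
(up to reordering of blocks).

Per-block formulas:
  For a 1×1 block at λ = 6: exp(t · [6]) = [e^(6t)].
  For a 2×2 Jordan block J_2(6): exp(t · J_2(6)) = e^(6t)·(I + t·N), where N is the 2×2 nilpotent shift.

After assembling e^{tJ} and conjugating by P, we get:

e^{tM} =
  [2*t*exp(6*t) + exp(6*t), 4*t*exp(6*t), -2*t*exp(6*t)]
  [-t*exp(6*t), -2*t*exp(6*t) + exp(6*t), t*exp(6*t)]
  [0, 0, exp(6*t)]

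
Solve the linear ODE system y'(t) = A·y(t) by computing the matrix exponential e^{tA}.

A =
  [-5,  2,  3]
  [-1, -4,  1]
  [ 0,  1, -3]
e^{tA} =
  [-t^2*exp(-4*t)/2 - t*exp(-4*t) + exp(-4*t), t^2*exp(-4*t)/2 + 2*t*exp(-4*t), t^2*exp(-4*t) + 3*t*exp(-4*t)]
  [t^2*exp(-4*t)/2 - t*exp(-4*t), -t^2*exp(-4*t)/2 + exp(-4*t), -t^2*exp(-4*t) + t*exp(-4*t)]
  [-t^2*exp(-4*t)/2, t^2*exp(-4*t)/2 + t*exp(-4*t), t^2*exp(-4*t) + t*exp(-4*t) + exp(-4*t)]

Strategy: write A = P · J · P⁻¹ where J is a Jordan canonical form, so e^{tA} = P · e^{tJ} · P⁻¹, and e^{tJ} can be computed block-by-block.

A has Jordan form
J =
  [-4,  1,  0]
  [ 0, -4,  1]
  [ 0,  0, -4]
(up to reordering of blocks).

Per-block formulas:
  For a 3×3 Jordan block J_3(-4): exp(t · J_3(-4)) = e^(-4t)·(I + t·N + (t^2/2)·N^2), where N is the 3×3 nilpotent shift.

After assembling e^{tJ} and conjugating by P, we get:

e^{tA} =
  [-t^2*exp(-4*t)/2 - t*exp(-4*t) + exp(-4*t), t^2*exp(-4*t)/2 + 2*t*exp(-4*t), t^2*exp(-4*t) + 3*t*exp(-4*t)]
  [t^2*exp(-4*t)/2 - t*exp(-4*t), -t^2*exp(-4*t)/2 + exp(-4*t), -t^2*exp(-4*t) + t*exp(-4*t)]
  [-t^2*exp(-4*t)/2, t^2*exp(-4*t)/2 + t*exp(-4*t), t^2*exp(-4*t) + t*exp(-4*t) + exp(-4*t)]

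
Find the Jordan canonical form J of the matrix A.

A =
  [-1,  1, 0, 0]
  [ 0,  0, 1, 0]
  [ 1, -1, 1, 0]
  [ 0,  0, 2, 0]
J_3(0) ⊕ J_1(0)

The characteristic polynomial is
  det(x·I − A) = x^4

Eigenvalues and multiplicities (the geometric multiplicity of λ is n − rank(A − λI), which equals the number of Jordan blocks for λ):
  λ = 0: algebraic multiplicity = 4, geometric multiplicity = 2

Determining the block sizes for each eigenvalue:
  λ = 0: with am = 4 and gm = 2, the partition is not yet determined (e.g. several partitions of 4 into 2 parts exist). Let N = A − (0)·I. Computing rank(N^1) = 2, rank(N^2) = 1, rank(N^3) = 0; the number of blocks of size ≥ j is rank(N^{j−1}) − rank(N^j), giving [2, 1, 1]. So we have 1 block(s) of size 3, 1 block(s) of size 1 → block sizes [3, 1]

Assembling the blocks gives a Jordan form
J =
  [0, 1, 0, 0]
  [0, 0, 1, 0]
  [0, 0, 0, 0]
  [0, 0, 0, 0]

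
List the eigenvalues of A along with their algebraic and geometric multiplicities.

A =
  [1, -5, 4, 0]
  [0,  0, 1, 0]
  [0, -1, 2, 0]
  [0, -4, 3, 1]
λ = 1: alg = 4, geom = 2

Step 1 — factor the characteristic polynomial to read off the algebraic multiplicities:
  χ_A(x) = (x - 1)^4

Step 2 — compute geometric multiplicities via the rank-nullity identity g(λ) = n − rank(A − λI):
  rank(A − (1)·I) = 2, so dim ker(A − (1)·I) = n − 2 = 2

Summary:
  λ = 1: algebraic multiplicity = 4, geometric multiplicity = 2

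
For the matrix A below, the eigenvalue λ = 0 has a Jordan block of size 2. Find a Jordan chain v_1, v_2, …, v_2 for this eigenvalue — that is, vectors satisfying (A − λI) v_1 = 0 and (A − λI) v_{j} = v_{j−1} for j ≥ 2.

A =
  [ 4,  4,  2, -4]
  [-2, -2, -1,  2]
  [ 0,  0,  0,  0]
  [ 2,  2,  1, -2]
A Jordan chain for λ = 0 of length 2:
v_1 = (4, -2, 0, 2)ᵀ
v_2 = (1, 0, 0, 0)ᵀ

Let N = A − (0)·I. We want v_2 with N^2 v_2 = 0 but N^1 v_2 ≠ 0; then v_{j-1} := N · v_j for j = 2, …, 2.

Pick v_2 = (1, 0, 0, 0)ᵀ.
Then v_1 = N · v_2 = (4, -2, 0, 2)ᵀ.

Sanity check: (A − (0)·I) v_1 = (0, 0, 0, 0)ᵀ = 0. ✓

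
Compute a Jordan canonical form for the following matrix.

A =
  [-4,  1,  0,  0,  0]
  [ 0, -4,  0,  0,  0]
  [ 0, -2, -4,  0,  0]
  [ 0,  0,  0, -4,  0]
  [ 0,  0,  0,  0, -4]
J_2(-4) ⊕ J_1(-4) ⊕ J_1(-4) ⊕ J_1(-4)

The characteristic polynomial is
  det(x·I − A) = x^5 + 20*x^4 + 160*x^3 + 640*x^2 + 1280*x + 1024 = (x + 4)^5

Eigenvalues and multiplicities (the geometric multiplicity of λ is n − rank(A − λI), which equals the number of Jordan blocks for λ):
  λ = -4: algebraic multiplicity = 5, geometric multiplicity = 4

Determining the block sizes for each eigenvalue:
  λ = -4: 4 blocks summing to 5 forces exactly one block of size 2 and the rest size 1 → block sizes [2, 1, 1, 1]

Assembling the blocks gives a Jordan form
J =
  [-4,  1,  0,  0,  0]
  [ 0, -4,  0,  0,  0]
  [ 0,  0, -4,  0,  0]
  [ 0,  0,  0, -4,  0]
  [ 0,  0,  0,  0, -4]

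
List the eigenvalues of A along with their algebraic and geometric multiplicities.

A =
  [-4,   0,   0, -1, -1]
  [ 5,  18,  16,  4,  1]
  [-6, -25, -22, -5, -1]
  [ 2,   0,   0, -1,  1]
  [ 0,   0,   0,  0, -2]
λ = -3: alg = 1, geom = 1; λ = -2: alg = 4, geom = 2

Step 1 — factor the characteristic polynomial to read off the algebraic multiplicities:
  χ_A(x) = (x + 2)^4*(x + 3)

Step 2 — compute geometric multiplicities via the rank-nullity identity g(λ) = n − rank(A − λI):
  rank(A − (-3)·I) = 4, so dim ker(A − (-3)·I) = n − 4 = 1
  rank(A − (-2)·I) = 3, so dim ker(A − (-2)·I) = n − 3 = 2

Summary:
  λ = -3: algebraic multiplicity = 1, geometric multiplicity = 1
  λ = -2: algebraic multiplicity = 4, geometric multiplicity = 2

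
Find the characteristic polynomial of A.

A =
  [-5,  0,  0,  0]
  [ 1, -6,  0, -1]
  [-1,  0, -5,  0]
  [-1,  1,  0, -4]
x^4 + 20*x^3 + 150*x^2 + 500*x + 625

Expanding det(x·I − A) (e.g. by cofactor expansion or by noting that A is similar to its Jordan form J, which has the same characteristic polynomial as A) gives
  χ_A(x) = x^4 + 20*x^3 + 150*x^2 + 500*x + 625
which factors as (x + 5)^4. The eigenvalues (with algebraic multiplicities) are λ = -5 with multiplicity 4.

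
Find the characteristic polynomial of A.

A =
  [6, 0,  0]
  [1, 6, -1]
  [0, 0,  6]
x^3 - 18*x^2 + 108*x - 216

Expanding det(x·I − A) (e.g. by cofactor expansion or by noting that A is similar to its Jordan form J, which has the same characteristic polynomial as A) gives
  χ_A(x) = x^3 - 18*x^2 + 108*x - 216
which factors as (x - 6)^3. The eigenvalues (with algebraic multiplicities) are λ = 6 with multiplicity 3.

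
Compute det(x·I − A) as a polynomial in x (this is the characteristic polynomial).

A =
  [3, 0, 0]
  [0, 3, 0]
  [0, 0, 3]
x^3 - 9*x^2 + 27*x - 27

Expanding det(x·I − A) (e.g. by cofactor expansion or by noting that A is similar to its Jordan form J, which has the same characteristic polynomial as A) gives
  χ_A(x) = x^3 - 9*x^2 + 27*x - 27
which factors as (x - 3)^3. The eigenvalues (with algebraic multiplicities) are λ = 3 with multiplicity 3.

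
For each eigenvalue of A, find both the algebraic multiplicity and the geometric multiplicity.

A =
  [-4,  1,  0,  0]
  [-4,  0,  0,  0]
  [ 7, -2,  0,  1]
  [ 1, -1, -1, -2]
λ = -2: alg = 2, geom = 1; λ = -1: alg = 2, geom = 1

Step 1 — factor the characteristic polynomial to read off the algebraic multiplicities:
  χ_A(x) = (x + 1)^2*(x + 2)^2

Step 2 — compute geometric multiplicities via the rank-nullity identity g(λ) = n − rank(A − λI):
  rank(A − (-2)·I) = 3, so dim ker(A − (-2)·I) = n − 3 = 1
  rank(A − (-1)·I) = 3, so dim ker(A − (-1)·I) = n − 3 = 1

Summary:
  λ = -2: algebraic multiplicity = 2, geometric multiplicity = 1
  λ = -1: algebraic multiplicity = 2, geometric multiplicity = 1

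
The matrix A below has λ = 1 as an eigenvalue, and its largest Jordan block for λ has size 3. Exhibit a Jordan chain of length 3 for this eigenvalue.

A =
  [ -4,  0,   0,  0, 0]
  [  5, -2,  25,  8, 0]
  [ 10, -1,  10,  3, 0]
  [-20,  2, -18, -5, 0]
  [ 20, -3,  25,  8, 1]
A Jordan chain for λ = 1 of length 3:
v_1 = (0, 6, 2, -4, 6)ᵀ
v_2 = (0, 25, 9, -18, 25)ᵀ
v_3 = (0, 0, 1, 0, 0)ᵀ

Let N = A − (1)·I. We want v_3 with N^3 v_3 = 0 but N^2 v_3 ≠ 0; then v_{j-1} := N · v_j for j = 3, …, 2.

Pick v_3 = (0, 0, 1, 0, 0)ᵀ.
Then v_2 = N · v_3 = (0, 25, 9, -18, 25)ᵀ.
Then v_1 = N · v_2 = (0, 6, 2, -4, 6)ᵀ.

Sanity check: (A − (1)·I) v_1 = (0, 0, 0, 0, 0)ᵀ = 0. ✓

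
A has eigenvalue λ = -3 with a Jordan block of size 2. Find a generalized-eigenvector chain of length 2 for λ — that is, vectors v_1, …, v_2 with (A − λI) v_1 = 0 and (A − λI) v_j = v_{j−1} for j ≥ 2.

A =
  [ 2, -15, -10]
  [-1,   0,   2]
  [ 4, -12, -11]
A Jordan chain for λ = -3 of length 2:
v_1 = (5, -1, 4)ᵀ
v_2 = (1, 0, 0)ᵀ

Let N = A − (-3)·I. We want v_2 with N^2 v_2 = 0 but N^1 v_2 ≠ 0; then v_{j-1} := N · v_j for j = 2, …, 2.

Pick v_2 = (1, 0, 0)ᵀ.
Then v_1 = N · v_2 = (5, -1, 4)ᵀ.

Sanity check: (A − (-3)·I) v_1 = (0, 0, 0)ᵀ = 0. ✓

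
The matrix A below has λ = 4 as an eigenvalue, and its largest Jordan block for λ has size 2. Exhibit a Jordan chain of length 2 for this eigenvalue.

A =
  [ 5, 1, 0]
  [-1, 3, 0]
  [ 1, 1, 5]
A Jordan chain for λ = 4 of length 2:
v_1 = (1, -1, 0)ᵀ
v_2 = (1, 0, -1)ᵀ

Let N = A − (4)·I. We want v_2 with N^2 v_2 = 0 but N^1 v_2 ≠ 0; then v_{j-1} := N · v_j for j = 2, …, 2.

Pick v_2 = (1, 0, -1)ᵀ.
Then v_1 = N · v_2 = (1, -1, 0)ᵀ.

Sanity check: (A − (4)·I) v_1 = (0, 0, 0)ᵀ = 0. ✓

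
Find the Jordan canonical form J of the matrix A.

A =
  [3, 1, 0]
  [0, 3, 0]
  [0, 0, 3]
J_2(3) ⊕ J_1(3)

The characteristic polynomial is
  det(x·I − A) = x^3 - 9*x^2 + 27*x - 27 = (x - 3)^3

Eigenvalues and multiplicities (the geometric multiplicity of λ is n − rank(A − λI), which equals the number of Jordan blocks for λ):
  λ = 3: algebraic multiplicity = 3, geometric multiplicity = 2

Determining the block sizes for each eigenvalue:
  λ = 3: 2 blocks summing to 3 forces exactly one block of size 2 and the rest size 1 → block sizes [2, 1]

Assembling the blocks gives a Jordan form
J =
  [3, 1, 0]
  [0, 3, 0]
  [0, 0, 3]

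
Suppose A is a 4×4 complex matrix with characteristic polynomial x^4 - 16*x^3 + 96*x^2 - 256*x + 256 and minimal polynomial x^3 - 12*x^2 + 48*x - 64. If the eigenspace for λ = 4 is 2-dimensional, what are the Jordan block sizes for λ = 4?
Block sizes for λ = 4: [3, 1]

Step 1 — from the characteristic polynomial, algebraic multiplicity of λ = 4 is 4. From dim ker(A − (4)·I) = 2, there are exactly 2 Jordan blocks for λ = 4.
Step 2 — from the minimal polynomial, the factor (x − 4)^3 tells us the largest block for λ = 4 has size 3.
Step 3 — with total size 4, 2 blocks, and largest block 3, the block sizes (in nonincreasing order) are [3, 1].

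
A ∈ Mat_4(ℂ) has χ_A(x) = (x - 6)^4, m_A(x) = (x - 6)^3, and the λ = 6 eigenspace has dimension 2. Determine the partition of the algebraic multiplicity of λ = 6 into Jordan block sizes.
Block sizes for λ = 6: [3, 1]

Step 1 — from the characteristic polynomial, algebraic multiplicity of λ = 6 is 4. From dim ker(A − (6)·I) = 2, there are exactly 2 Jordan blocks for λ = 6.
Step 2 — from the minimal polynomial, the factor (x − 6)^3 tells us the largest block for λ = 6 has size 3.
Step 3 — with total size 4, 2 blocks, and largest block 3, the block sizes (in nonincreasing order) are [3, 1].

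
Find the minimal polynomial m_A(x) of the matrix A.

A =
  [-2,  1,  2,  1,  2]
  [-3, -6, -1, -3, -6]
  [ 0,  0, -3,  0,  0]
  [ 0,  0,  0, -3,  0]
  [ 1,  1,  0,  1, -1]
x^3 + 9*x^2 + 27*x + 27

The characteristic polynomial is χ_A(x) = (x + 3)^5, so the eigenvalues are known. The minimal polynomial is
  m_A(x) = Π_λ (x − λ)^{k_λ}
where k_λ is the size of the *largest* Jordan block for λ (equivalently, the smallest k with (A − λI)^k v = 0 for every generalised eigenvector v of λ).

  λ = -3: largest Jordan block has size 3, contributing (x + 3)^3

So m_A(x) = (x + 3)^3 = x^3 + 9*x^2 + 27*x + 27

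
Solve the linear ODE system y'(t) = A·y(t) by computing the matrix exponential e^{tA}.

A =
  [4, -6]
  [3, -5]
e^{tA} =
  [2*exp(t) - exp(-2*t), -2*exp(t) + 2*exp(-2*t)]
  [exp(t) - exp(-2*t), -exp(t) + 2*exp(-2*t)]

Strategy: write A = P · J · P⁻¹ where J is a Jordan canonical form, so e^{tA} = P · e^{tJ} · P⁻¹, and e^{tJ} can be computed block-by-block.

A has Jordan form
J =
  [-2, 0]
  [ 0, 1]
(up to reordering of blocks).

Per-block formulas:
  For a 1×1 block at λ = -2: exp(t · [-2]) = [e^(-2t)].
  For a 1×1 block at λ = 1: exp(t · [1]) = [e^(1t)].

After assembling e^{tJ} and conjugating by P, we get:

e^{tA} =
  [2*exp(t) - exp(-2*t), -2*exp(t) + 2*exp(-2*t)]
  [exp(t) - exp(-2*t), -exp(t) + 2*exp(-2*t)]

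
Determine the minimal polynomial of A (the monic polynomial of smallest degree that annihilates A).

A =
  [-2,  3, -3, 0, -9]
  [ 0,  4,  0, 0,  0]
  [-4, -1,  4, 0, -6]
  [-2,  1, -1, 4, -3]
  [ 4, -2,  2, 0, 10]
x^3 - 12*x^2 + 48*x - 64

The characteristic polynomial is χ_A(x) = (x - 4)^5, so the eigenvalues are known. The minimal polynomial is
  m_A(x) = Π_λ (x − λ)^{k_λ}
where k_λ is the size of the *largest* Jordan block for λ (equivalently, the smallest k with (A − λI)^k v = 0 for every generalised eigenvector v of λ).

  λ = 4: largest Jordan block has size 3, contributing (x − 4)^3

So m_A(x) = (x - 4)^3 = x^3 - 12*x^2 + 48*x - 64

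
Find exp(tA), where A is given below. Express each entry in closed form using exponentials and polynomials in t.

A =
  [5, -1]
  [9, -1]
e^{tA} =
  [3*t*exp(2*t) + exp(2*t), -t*exp(2*t)]
  [9*t*exp(2*t), -3*t*exp(2*t) + exp(2*t)]

Strategy: write A = P · J · P⁻¹ where J is a Jordan canonical form, so e^{tA} = P · e^{tJ} · P⁻¹, and e^{tJ} can be computed block-by-block.

A has Jordan form
J =
  [2, 1]
  [0, 2]
(up to reordering of blocks).

Per-block formulas:
  For a 2×2 Jordan block J_2(2): exp(t · J_2(2)) = e^(2t)·(I + t·N), where N is the 2×2 nilpotent shift.

After assembling e^{tJ} and conjugating by P, we get:

e^{tA} =
  [3*t*exp(2*t) + exp(2*t), -t*exp(2*t)]
  [9*t*exp(2*t), -3*t*exp(2*t) + exp(2*t)]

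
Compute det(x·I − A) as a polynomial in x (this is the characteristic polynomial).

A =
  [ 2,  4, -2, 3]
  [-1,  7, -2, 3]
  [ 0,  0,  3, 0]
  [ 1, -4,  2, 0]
x^4 - 12*x^3 + 54*x^2 - 108*x + 81

Expanding det(x·I − A) (e.g. by cofactor expansion or by noting that A is similar to its Jordan form J, which has the same characteristic polynomial as A) gives
  χ_A(x) = x^4 - 12*x^3 + 54*x^2 - 108*x + 81
which factors as (x - 3)^4. The eigenvalues (with algebraic multiplicities) are λ = 3 with multiplicity 4.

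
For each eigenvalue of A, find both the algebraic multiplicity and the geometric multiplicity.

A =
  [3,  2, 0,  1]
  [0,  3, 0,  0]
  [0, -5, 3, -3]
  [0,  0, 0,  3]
λ = 3: alg = 4, geom = 2

Step 1 — factor the characteristic polynomial to read off the algebraic multiplicities:
  χ_A(x) = (x - 3)^4

Step 2 — compute geometric multiplicities via the rank-nullity identity g(λ) = n − rank(A − λI):
  rank(A − (3)·I) = 2, so dim ker(A − (3)·I) = n − 2 = 2

Summary:
  λ = 3: algebraic multiplicity = 4, geometric multiplicity = 2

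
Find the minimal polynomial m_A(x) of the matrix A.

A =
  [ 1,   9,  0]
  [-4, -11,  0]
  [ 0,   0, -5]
x^2 + 10*x + 25

The characteristic polynomial is χ_A(x) = (x + 5)^3, so the eigenvalues are known. The minimal polynomial is
  m_A(x) = Π_λ (x − λ)^{k_λ}
where k_λ is the size of the *largest* Jordan block for λ (equivalently, the smallest k with (A − λI)^k v = 0 for every generalised eigenvector v of λ).

  λ = -5: largest Jordan block has size 2, contributing (x + 5)^2

So m_A(x) = (x + 5)^2 = x^2 + 10*x + 25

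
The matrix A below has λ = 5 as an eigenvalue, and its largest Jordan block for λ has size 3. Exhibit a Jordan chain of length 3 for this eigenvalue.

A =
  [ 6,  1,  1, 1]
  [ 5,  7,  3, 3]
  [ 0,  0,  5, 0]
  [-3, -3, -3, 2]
A Jordan chain for λ = 5 of length 3:
v_1 = (3, 6, 0, -9)ᵀ
v_2 = (1, 5, 0, -3)ᵀ
v_3 = (1, 0, 0, 0)ᵀ

Let N = A − (5)·I. We want v_3 with N^3 v_3 = 0 but N^2 v_3 ≠ 0; then v_{j-1} := N · v_j for j = 3, …, 2.

Pick v_3 = (1, 0, 0, 0)ᵀ.
Then v_2 = N · v_3 = (1, 5, 0, -3)ᵀ.
Then v_1 = N · v_2 = (3, 6, 0, -9)ᵀ.

Sanity check: (A − (5)·I) v_1 = (0, 0, 0, 0)ᵀ = 0. ✓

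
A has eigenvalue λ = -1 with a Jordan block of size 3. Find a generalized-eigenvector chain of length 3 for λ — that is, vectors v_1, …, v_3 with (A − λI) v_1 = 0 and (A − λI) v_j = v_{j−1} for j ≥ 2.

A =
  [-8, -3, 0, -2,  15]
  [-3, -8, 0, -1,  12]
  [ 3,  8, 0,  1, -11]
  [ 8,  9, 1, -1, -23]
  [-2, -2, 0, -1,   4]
A Jordan chain for λ = -1 of length 3:
v_1 = (-2, -1, 2, 1, -1)ᵀ
v_2 = (0, 0, 1, 1, 0)ᵀ
v_3 = (0, 0, 1, 0, 0)ᵀ

Let N = A − (-1)·I. We want v_3 with N^3 v_3 = 0 but N^2 v_3 ≠ 0; then v_{j-1} := N · v_j for j = 3, …, 2.

Pick v_3 = (0, 0, 1, 0, 0)ᵀ.
Then v_2 = N · v_3 = (0, 0, 1, 1, 0)ᵀ.
Then v_1 = N · v_2 = (-2, -1, 2, 1, -1)ᵀ.

Sanity check: (A − (-1)·I) v_1 = (0, 0, 0, 0, 0)ᵀ = 0. ✓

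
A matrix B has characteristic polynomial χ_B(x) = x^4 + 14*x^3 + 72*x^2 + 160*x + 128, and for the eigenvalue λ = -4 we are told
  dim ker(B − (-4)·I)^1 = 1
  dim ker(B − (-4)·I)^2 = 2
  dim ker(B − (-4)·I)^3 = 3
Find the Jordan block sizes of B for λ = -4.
Block sizes for λ = -4: [3]

From the dimensions of kernels of powers, the number of Jordan blocks of size at least j is d_j − d_{j−1} where d_j = dim ker(N^j) (with d_0 = 0). Computing the differences gives [1, 1, 1].
The number of blocks of size exactly k is (#blocks of size ≥ k) − (#blocks of size ≥ k + 1), so the partition is: 1 block(s) of size 3.
In nonincreasing order the block sizes are [3].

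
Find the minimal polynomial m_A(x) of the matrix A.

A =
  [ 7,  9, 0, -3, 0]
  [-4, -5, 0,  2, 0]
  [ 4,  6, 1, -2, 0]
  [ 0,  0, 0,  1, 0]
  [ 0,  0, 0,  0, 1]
x^2 - 2*x + 1

The characteristic polynomial is χ_A(x) = (x - 1)^5, so the eigenvalues are known. The minimal polynomial is
  m_A(x) = Π_λ (x − λ)^{k_λ}
where k_λ is the size of the *largest* Jordan block for λ (equivalently, the smallest k with (A − λI)^k v = 0 for every generalised eigenvector v of λ).

  λ = 1: largest Jordan block has size 2, contributing (x − 1)^2

So m_A(x) = (x - 1)^2 = x^2 - 2*x + 1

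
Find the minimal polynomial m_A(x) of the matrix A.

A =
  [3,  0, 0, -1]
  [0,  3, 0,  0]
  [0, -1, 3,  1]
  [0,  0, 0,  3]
x^2 - 6*x + 9

The characteristic polynomial is χ_A(x) = (x - 3)^4, so the eigenvalues are known. The minimal polynomial is
  m_A(x) = Π_λ (x − λ)^{k_λ}
where k_λ is the size of the *largest* Jordan block for λ (equivalently, the smallest k with (A − λI)^k v = 0 for every generalised eigenvector v of λ).

  λ = 3: largest Jordan block has size 2, contributing (x − 3)^2

So m_A(x) = (x - 3)^2 = x^2 - 6*x + 9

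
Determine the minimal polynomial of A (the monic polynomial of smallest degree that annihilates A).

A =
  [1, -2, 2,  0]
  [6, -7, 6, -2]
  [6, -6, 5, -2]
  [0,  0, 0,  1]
x^2 - 1

The characteristic polynomial is χ_A(x) = (x - 1)^2*(x + 1)^2, so the eigenvalues are known. The minimal polynomial is
  m_A(x) = Π_λ (x − λ)^{k_λ}
where k_λ is the size of the *largest* Jordan block for λ (equivalently, the smallest k with (A − λI)^k v = 0 for every generalised eigenvector v of λ).

  λ = -1: largest Jordan block has size 1, contributing (x + 1)
  λ = 1: largest Jordan block has size 1, contributing (x − 1)

So m_A(x) = (x - 1)*(x + 1) = x^2 - 1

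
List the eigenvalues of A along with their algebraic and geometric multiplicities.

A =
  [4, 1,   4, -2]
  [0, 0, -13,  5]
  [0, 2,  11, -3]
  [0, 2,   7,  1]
λ = 4: alg = 4, geom = 2

Step 1 — factor the characteristic polynomial to read off the algebraic multiplicities:
  χ_A(x) = (x - 4)^4

Step 2 — compute geometric multiplicities via the rank-nullity identity g(λ) = n − rank(A − λI):
  rank(A − (4)·I) = 2, so dim ker(A − (4)·I) = n − 2 = 2

Summary:
  λ = 4: algebraic multiplicity = 4, geometric multiplicity = 2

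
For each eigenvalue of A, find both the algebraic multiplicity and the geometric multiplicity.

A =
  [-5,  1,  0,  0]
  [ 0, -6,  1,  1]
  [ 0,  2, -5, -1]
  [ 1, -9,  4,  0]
λ = -4: alg = 4, geom = 2

Step 1 — factor the characteristic polynomial to read off the algebraic multiplicities:
  χ_A(x) = (x + 4)^4

Step 2 — compute geometric multiplicities via the rank-nullity identity g(λ) = n − rank(A − λI):
  rank(A − (-4)·I) = 2, so dim ker(A − (-4)·I) = n − 2 = 2

Summary:
  λ = -4: algebraic multiplicity = 4, geometric multiplicity = 2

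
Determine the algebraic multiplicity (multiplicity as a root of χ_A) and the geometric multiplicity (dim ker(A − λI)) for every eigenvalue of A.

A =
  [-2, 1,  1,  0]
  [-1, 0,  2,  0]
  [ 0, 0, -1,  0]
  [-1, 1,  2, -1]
λ = -1: alg = 4, geom = 2

Step 1 — factor the characteristic polynomial to read off the algebraic multiplicities:
  χ_A(x) = (x + 1)^4

Step 2 — compute geometric multiplicities via the rank-nullity identity g(λ) = n − rank(A − λI):
  rank(A − (-1)·I) = 2, so dim ker(A − (-1)·I) = n − 2 = 2

Summary:
  λ = -1: algebraic multiplicity = 4, geometric multiplicity = 2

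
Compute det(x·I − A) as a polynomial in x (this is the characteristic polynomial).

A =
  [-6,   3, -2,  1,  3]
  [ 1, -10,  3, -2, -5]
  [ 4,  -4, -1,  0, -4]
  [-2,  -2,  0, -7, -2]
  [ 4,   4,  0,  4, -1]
x^5 + 25*x^4 + 250*x^3 + 1250*x^2 + 3125*x + 3125

Expanding det(x·I − A) (e.g. by cofactor expansion or by noting that A is similar to its Jordan form J, which has the same characteristic polynomial as A) gives
  χ_A(x) = x^5 + 25*x^4 + 250*x^3 + 1250*x^2 + 3125*x + 3125
which factors as (x + 5)^5. The eigenvalues (with algebraic multiplicities) are λ = -5 with multiplicity 5.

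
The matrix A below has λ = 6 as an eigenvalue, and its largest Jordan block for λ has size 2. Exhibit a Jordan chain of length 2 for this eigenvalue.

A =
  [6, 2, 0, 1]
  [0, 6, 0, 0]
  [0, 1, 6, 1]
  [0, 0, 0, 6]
A Jordan chain for λ = 6 of length 2:
v_1 = (2, 0, 1, 0)ᵀ
v_2 = (0, 1, 0, 0)ᵀ

Let N = A − (6)·I. We want v_2 with N^2 v_2 = 0 but N^1 v_2 ≠ 0; then v_{j-1} := N · v_j for j = 2, …, 2.

Pick v_2 = (0, 1, 0, 0)ᵀ.
Then v_1 = N · v_2 = (2, 0, 1, 0)ᵀ.

Sanity check: (A − (6)·I) v_1 = (0, 0, 0, 0)ᵀ = 0. ✓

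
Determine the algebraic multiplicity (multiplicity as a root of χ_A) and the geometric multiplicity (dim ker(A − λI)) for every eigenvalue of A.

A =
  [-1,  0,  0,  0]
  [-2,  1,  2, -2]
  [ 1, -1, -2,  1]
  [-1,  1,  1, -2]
λ = -1: alg = 4, geom = 3

Step 1 — factor the characteristic polynomial to read off the algebraic multiplicities:
  χ_A(x) = (x + 1)^4

Step 2 — compute geometric multiplicities via the rank-nullity identity g(λ) = n − rank(A − λI):
  rank(A − (-1)·I) = 1, so dim ker(A − (-1)·I) = n − 1 = 3

Summary:
  λ = -1: algebraic multiplicity = 4, geometric multiplicity = 3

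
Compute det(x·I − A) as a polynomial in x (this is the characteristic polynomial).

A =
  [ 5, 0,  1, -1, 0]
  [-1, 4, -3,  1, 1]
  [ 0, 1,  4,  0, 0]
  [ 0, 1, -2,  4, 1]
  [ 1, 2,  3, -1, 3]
x^5 - 20*x^4 + 160*x^3 - 640*x^2 + 1280*x - 1024

Expanding det(x·I − A) (e.g. by cofactor expansion or by noting that A is similar to its Jordan form J, which has the same characteristic polynomial as A) gives
  χ_A(x) = x^5 - 20*x^4 + 160*x^3 - 640*x^2 + 1280*x - 1024
which factors as (x - 4)^5. The eigenvalues (with algebraic multiplicities) are λ = 4 with multiplicity 5.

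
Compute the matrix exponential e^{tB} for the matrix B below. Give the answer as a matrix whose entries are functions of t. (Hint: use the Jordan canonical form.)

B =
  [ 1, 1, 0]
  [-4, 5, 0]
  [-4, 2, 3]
e^{tB} =
  [-2*t*exp(3*t) + exp(3*t), t*exp(3*t), 0]
  [-4*t*exp(3*t), 2*t*exp(3*t) + exp(3*t), 0]
  [-4*t*exp(3*t), 2*t*exp(3*t), exp(3*t)]

Strategy: write B = P · J · P⁻¹ where J is a Jordan canonical form, so e^{tB} = P · e^{tJ} · P⁻¹, and e^{tJ} can be computed block-by-block.

B has Jordan form
J =
  [3, 1, 0]
  [0, 3, 0]
  [0, 0, 3]
(up to reordering of blocks).

Per-block formulas:
  For a 2×2 Jordan block J_2(3): exp(t · J_2(3)) = e^(3t)·(I + t·N), where N is the 2×2 nilpotent shift.
  For a 1×1 block at λ = 3: exp(t · [3]) = [e^(3t)].

After assembling e^{tJ} and conjugating by P, we get:

e^{tB} =
  [-2*t*exp(3*t) + exp(3*t), t*exp(3*t), 0]
  [-4*t*exp(3*t), 2*t*exp(3*t) + exp(3*t), 0]
  [-4*t*exp(3*t), 2*t*exp(3*t), exp(3*t)]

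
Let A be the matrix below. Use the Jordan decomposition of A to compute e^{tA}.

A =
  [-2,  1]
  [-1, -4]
e^{tA} =
  [t*exp(-3*t) + exp(-3*t), t*exp(-3*t)]
  [-t*exp(-3*t), -t*exp(-3*t) + exp(-3*t)]

Strategy: write A = P · J · P⁻¹ where J is a Jordan canonical form, so e^{tA} = P · e^{tJ} · P⁻¹, and e^{tJ} can be computed block-by-block.

A has Jordan form
J =
  [-3,  1]
  [ 0, -3]
(up to reordering of blocks).

Per-block formulas:
  For a 2×2 Jordan block J_2(-3): exp(t · J_2(-3)) = e^(-3t)·(I + t·N), where N is the 2×2 nilpotent shift.

After assembling e^{tJ} and conjugating by P, we get:

e^{tA} =
  [t*exp(-3*t) + exp(-3*t), t*exp(-3*t)]
  [-t*exp(-3*t), -t*exp(-3*t) + exp(-3*t)]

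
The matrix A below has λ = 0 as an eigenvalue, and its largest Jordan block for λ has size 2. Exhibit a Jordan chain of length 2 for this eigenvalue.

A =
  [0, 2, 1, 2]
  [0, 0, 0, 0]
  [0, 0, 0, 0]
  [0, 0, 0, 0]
A Jordan chain for λ = 0 of length 2:
v_1 = (2, 0, 0, 0)ᵀ
v_2 = (0, 1, 0, 0)ᵀ

Let N = A − (0)·I. We want v_2 with N^2 v_2 = 0 but N^1 v_2 ≠ 0; then v_{j-1} := N · v_j for j = 2, …, 2.

Pick v_2 = (0, 1, 0, 0)ᵀ.
Then v_1 = N · v_2 = (2, 0, 0, 0)ᵀ.

Sanity check: (A − (0)·I) v_1 = (0, 0, 0, 0)ᵀ = 0. ✓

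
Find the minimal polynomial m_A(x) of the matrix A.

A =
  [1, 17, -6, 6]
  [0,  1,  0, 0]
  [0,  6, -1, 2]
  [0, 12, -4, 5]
x^3 - 5*x^2 + 7*x - 3

The characteristic polynomial is χ_A(x) = (x - 3)*(x - 1)^3, so the eigenvalues are known. The minimal polynomial is
  m_A(x) = Π_λ (x − λ)^{k_λ}
where k_λ is the size of the *largest* Jordan block for λ (equivalently, the smallest k with (A − λI)^k v = 0 for every generalised eigenvector v of λ).

  λ = 1: largest Jordan block has size 2, contributing (x − 1)^2
  λ = 3: largest Jordan block has size 1, contributing (x − 3)

So m_A(x) = (x - 3)*(x - 1)^2 = x^3 - 5*x^2 + 7*x - 3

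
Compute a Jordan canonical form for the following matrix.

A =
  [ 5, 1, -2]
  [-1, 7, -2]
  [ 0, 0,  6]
J_2(6) ⊕ J_1(6)

The characteristic polynomial is
  det(x·I − A) = x^3 - 18*x^2 + 108*x - 216 = (x - 6)^3

Eigenvalues and multiplicities (the geometric multiplicity of λ is n − rank(A − λI), which equals the number of Jordan blocks for λ):
  λ = 6: algebraic multiplicity = 3, geometric multiplicity = 2

Determining the block sizes for each eigenvalue:
  λ = 6: 2 blocks summing to 3 forces exactly one block of size 2 and the rest size 1 → block sizes [2, 1]

Assembling the blocks gives a Jordan form
J =
  [6, 1, 0]
  [0, 6, 0]
  [0, 0, 6]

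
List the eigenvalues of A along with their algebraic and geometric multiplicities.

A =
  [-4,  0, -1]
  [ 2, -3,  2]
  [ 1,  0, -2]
λ = -3: alg = 3, geom = 2

Step 1 — factor the characteristic polynomial to read off the algebraic multiplicities:
  χ_A(x) = (x + 3)^3

Step 2 — compute geometric multiplicities via the rank-nullity identity g(λ) = n − rank(A − λI):
  rank(A − (-3)·I) = 1, so dim ker(A − (-3)·I) = n − 1 = 2

Summary:
  λ = -3: algebraic multiplicity = 3, geometric multiplicity = 2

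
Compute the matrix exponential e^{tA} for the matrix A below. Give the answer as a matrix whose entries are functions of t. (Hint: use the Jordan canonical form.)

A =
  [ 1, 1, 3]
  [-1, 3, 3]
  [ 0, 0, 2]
e^{tA} =
  [-t*exp(2*t) + exp(2*t), t*exp(2*t), 3*t*exp(2*t)]
  [-t*exp(2*t), t*exp(2*t) + exp(2*t), 3*t*exp(2*t)]
  [0, 0, exp(2*t)]

Strategy: write A = P · J · P⁻¹ where J is a Jordan canonical form, so e^{tA} = P · e^{tJ} · P⁻¹, and e^{tJ} can be computed block-by-block.

A has Jordan form
J =
  [2, 1, 0]
  [0, 2, 0]
  [0, 0, 2]
(up to reordering of blocks).

Per-block formulas:
  For a 1×1 block at λ = 2: exp(t · [2]) = [e^(2t)].
  For a 2×2 Jordan block J_2(2): exp(t · J_2(2)) = e^(2t)·(I + t·N), where N is the 2×2 nilpotent shift.

After assembling e^{tJ} and conjugating by P, we get:

e^{tA} =
  [-t*exp(2*t) + exp(2*t), t*exp(2*t), 3*t*exp(2*t)]
  [-t*exp(2*t), t*exp(2*t) + exp(2*t), 3*t*exp(2*t)]
  [0, 0, exp(2*t)]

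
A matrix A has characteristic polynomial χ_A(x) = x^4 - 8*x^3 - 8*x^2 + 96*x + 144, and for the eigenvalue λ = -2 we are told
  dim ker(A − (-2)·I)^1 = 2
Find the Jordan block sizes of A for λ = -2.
Block sizes for λ = -2: [1, 1]

From the dimensions of kernels of powers, the number of Jordan blocks of size at least j is d_j − d_{j−1} where d_j = dim ker(N^j) (with d_0 = 0). Computing the differences gives [2].
The number of blocks of size exactly k is (#blocks of size ≥ k) − (#blocks of size ≥ k + 1), so the partition is: 2 block(s) of size 1.
In nonincreasing order the block sizes are [1, 1].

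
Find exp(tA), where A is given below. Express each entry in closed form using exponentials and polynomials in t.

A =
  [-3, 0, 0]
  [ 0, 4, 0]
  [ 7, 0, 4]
e^{tA} =
  [exp(-3*t), 0, 0]
  [0, exp(4*t), 0]
  [exp(4*t) - exp(-3*t), 0, exp(4*t)]

Strategy: write A = P · J · P⁻¹ where J is a Jordan canonical form, so e^{tA} = P · e^{tJ} · P⁻¹, and e^{tJ} can be computed block-by-block.

A has Jordan form
J =
  [-3, 0, 0]
  [ 0, 4, 0]
  [ 0, 0, 4]
(up to reordering of blocks).

Per-block formulas:
  For a 1×1 block at λ = -3: exp(t · [-3]) = [e^(-3t)].
  For a 1×1 block at λ = 4: exp(t · [4]) = [e^(4t)].

After assembling e^{tJ} and conjugating by P, we get:

e^{tA} =
  [exp(-3*t), 0, 0]
  [0, exp(4*t), 0]
  [exp(4*t) - exp(-3*t), 0, exp(4*t)]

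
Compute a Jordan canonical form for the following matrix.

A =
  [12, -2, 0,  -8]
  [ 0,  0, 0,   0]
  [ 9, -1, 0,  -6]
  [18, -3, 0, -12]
J_2(0) ⊕ J_2(0)

The characteristic polynomial is
  det(x·I − A) = x^4

Eigenvalues and multiplicities (the geometric multiplicity of λ is n − rank(A − λI), which equals the number of Jordan blocks for λ):
  λ = 0: algebraic multiplicity = 4, geometric multiplicity = 2

Determining the block sizes for each eigenvalue:
  λ = 0: with am = 4 and gm = 2, the partition is not yet determined (e.g. several partitions of 4 into 2 parts exist). Let N = A − (0)·I. Computing rank(N^1) = 2, rank(N^2) = 0; the number of blocks of size ≥ j is rank(N^{j−1}) − rank(N^j), giving [2, 2]. So we have 2 block(s) of size 2 → block sizes [2, 2]

Assembling the blocks gives a Jordan form
J =
  [0, 1, 0, 0]
  [0, 0, 0, 0]
  [0, 0, 0, 1]
  [0, 0, 0, 0]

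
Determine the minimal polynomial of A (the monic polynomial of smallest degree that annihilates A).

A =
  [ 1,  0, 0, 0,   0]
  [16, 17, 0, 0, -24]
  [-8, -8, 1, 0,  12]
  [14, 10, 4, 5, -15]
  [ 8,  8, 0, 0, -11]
x^3 - 11*x^2 + 35*x - 25

The characteristic polynomial is χ_A(x) = (x - 5)^2*(x - 1)^3, so the eigenvalues are known. The minimal polynomial is
  m_A(x) = Π_λ (x − λ)^{k_λ}
where k_λ is the size of the *largest* Jordan block for λ (equivalently, the smallest k with (A − λI)^k v = 0 for every generalised eigenvector v of λ).

  λ = 1: largest Jordan block has size 1, contributing (x − 1)
  λ = 5: largest Jordan block has size 2, contributing (x − 5)^2

So m_A(x) = (x - 5)^2*(x - 1) = x^3 - 11*x^2 + 35*x - 25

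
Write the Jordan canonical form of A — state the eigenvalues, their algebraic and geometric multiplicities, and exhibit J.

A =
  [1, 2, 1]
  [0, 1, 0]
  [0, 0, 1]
J_2(1) ⊕ J_1(1)

The characteristic polynomial is
  det(x·I − A) = x^3 - 3*x^2 + 3*x - 1 = (x - 1)^3

Eigenvalues and multiplicities (the geometric multiplicity of λ is n − rank(A − λI), which equals the number of Jordan blocks for λ):
  λ = 1: algebraic multiplicity = 3, geometric multiplicity = 2

Determining the block sizes for each eigenvalue:
  λ = 1: 2 blocks summing to 3 forces exactly one block of size 2 and the rest size 1 → block sizes [2, 1]

Assembling the blocks gives a Jordan form
J =
  [1, 1, 0]
  [0, 1, 0]
  [0, 0, 1]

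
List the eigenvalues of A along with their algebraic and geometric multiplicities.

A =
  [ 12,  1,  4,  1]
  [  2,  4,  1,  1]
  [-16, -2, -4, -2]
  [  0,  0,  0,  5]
λ = 4: alg = 3, geom = 1; λ = 5: alg = 1, geom = 1

Step 1 — factor the characteristic polynomial to read off the algebraic multiplicities:
  χ_A(x) = (x - 5)*(x - 4)^3

Step 2 — compute geometric multiplicities via the rank-nullity identity g(λ) = n − rank(A − λI):
  rank(A − (4)·I) = 3, so dim ker(A − (4)·I) = n − 3 = 1
  rank(A − (5)·I) = 3, so dim ker(A − (5)·I) = n − 3 = 1

Summary:
  λ = 4: algebraic multiplicity = 3, geometric multiplicity = 1
  λ = 5: algebraic multiplicity = 1, geometric multiplicity = 1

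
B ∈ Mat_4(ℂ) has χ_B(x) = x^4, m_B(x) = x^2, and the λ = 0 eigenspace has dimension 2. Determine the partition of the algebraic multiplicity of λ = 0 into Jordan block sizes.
Block sizes for λ = 0: [2, 2]

Step 1 — from the characteristic polynomial, algebraic multiplicity of λ = 0 is 4. From dim ker(B − (0)·I) = 2, there are exactly 2 Jordan blocks for λ = 0.
Step 2 — from the minimal polynomial, the factor (x − 0)^2 tells us the largest block for λ = 0 has size 2.
Step 3 — with total size 4, 2 blocks, and largest block 2, the block sizes (in nonincreasing order) are [2, 2].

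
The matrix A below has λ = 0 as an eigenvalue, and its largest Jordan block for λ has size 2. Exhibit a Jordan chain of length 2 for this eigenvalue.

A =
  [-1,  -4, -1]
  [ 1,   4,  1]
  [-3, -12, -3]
A Jordan chain for λ = 0 of length 2:
v_1 = (-1, 1, -3)ᵀ
v_2 = (1, 0, 0)ᵀ

Let N = A − (0)·I. We want v_2 with N^2 v_2 = 0 but N^1 v_2 ≠ 0; then v_{j-1} := N · v_j for j = 2, …, 2.

Pick v_2 = (1, 0, 0)ᵀ.
Then v_1 = N · v_2 = (-1, 1, -3)ᵀ.

Sanity check: (A − (0)·I) v_1 = (0, 0, 0)ᵀ = 0. ✓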